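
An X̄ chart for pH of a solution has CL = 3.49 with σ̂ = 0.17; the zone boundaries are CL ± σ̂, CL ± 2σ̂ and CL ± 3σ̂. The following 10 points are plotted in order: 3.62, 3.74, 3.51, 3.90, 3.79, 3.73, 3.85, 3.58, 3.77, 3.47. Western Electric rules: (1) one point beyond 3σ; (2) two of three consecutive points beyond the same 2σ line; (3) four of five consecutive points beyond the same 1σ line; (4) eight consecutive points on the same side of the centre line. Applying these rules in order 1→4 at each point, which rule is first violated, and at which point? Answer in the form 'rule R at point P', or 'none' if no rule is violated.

rule 3 at point 6

Zone of each point (C = within 1σ̂, B = 1σ̂–2σ̂, A = 2σ̂–3σ̂, * = beyond 3σ̂; sign = side of CL): 1:+C, 2:+B, 3:+C, 4:+A, 5:+B, 6:+B, 7:+A, 8:+C, 9:+B, 10:-C
Rule 3 (four of five consecutive points beyond the same 1σ limit) is satisfied at point 6.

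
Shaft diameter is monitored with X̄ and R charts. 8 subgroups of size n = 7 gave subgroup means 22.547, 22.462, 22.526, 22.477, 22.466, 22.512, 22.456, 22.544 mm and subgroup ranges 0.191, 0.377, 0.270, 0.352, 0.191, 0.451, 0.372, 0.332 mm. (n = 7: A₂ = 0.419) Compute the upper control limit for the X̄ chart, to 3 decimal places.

X̄̄ = (22.547 + 22.462 + 22.526 + 22.477 + 22.466 + 22.512 + 22.456 + 22.544) / 8 = 179.9900 / 8 = 22.4988
R̄ = (0.191 + 0.377 + 0.270 + 0.352 + 0.191 + 0.451 + 0.372 + 0.332) / 8 = 2.5360 / 8 = 0.3170
UCL = X̄̄ + A₂·R̄ = 22.4988 + 0.419 × 0.3170 = 22.6316

22.632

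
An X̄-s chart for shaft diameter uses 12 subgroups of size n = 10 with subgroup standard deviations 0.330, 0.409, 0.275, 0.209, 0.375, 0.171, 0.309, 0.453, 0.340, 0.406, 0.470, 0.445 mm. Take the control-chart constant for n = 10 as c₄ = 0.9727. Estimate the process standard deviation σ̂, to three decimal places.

s̄ = (0.330 + 0.409 + 0.275 + 0.209 + 0.375 + 0.171 + 0.309 + 0.453 + 0.340 + 0.406 + 0.470 + 0.445) / 12 = 0.3493
σ̂ = s̄ / c₄ = 0.3493 / 0.9727 = 0.3591

0.359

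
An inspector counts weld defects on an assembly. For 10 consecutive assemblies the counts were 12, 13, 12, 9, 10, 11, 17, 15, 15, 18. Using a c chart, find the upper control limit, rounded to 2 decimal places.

24.10

c̄ = (12 + 13 + 12 + 9 + 10 + 11 + 17 + 15 + 15 + 18) / 10 = 132 / 10 = 13.2000
UCL = c̄ + 3√c̄ = 13.2000 + 3 × √13.2000 = 13.2000 + 3 × 3.6332 = 24.0995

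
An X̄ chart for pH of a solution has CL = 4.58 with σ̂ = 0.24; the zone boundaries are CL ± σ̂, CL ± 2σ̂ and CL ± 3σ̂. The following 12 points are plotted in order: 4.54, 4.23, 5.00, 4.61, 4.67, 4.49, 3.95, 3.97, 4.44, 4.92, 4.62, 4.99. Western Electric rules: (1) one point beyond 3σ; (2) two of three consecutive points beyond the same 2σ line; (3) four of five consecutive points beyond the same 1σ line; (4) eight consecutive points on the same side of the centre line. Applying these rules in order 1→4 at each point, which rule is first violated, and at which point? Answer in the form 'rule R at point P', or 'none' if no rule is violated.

rule 2 at point 8

Zone of each point (C = within 1σ̂, B = 1σ̂–2σ̂, A = 2σ̂–3σ̂, * = beyond 3σ̂; sign = side of CL): 1:-C, 2:-B, 3:+B, 4:+C, 5:+C, 6:-C, 7:-A, 8:-A, 9:-C, 10:+B, 11:+C, 12:+B
Rule 2 (two of three consecutive points beyond the same 2σ limit) is satisfied at point 8.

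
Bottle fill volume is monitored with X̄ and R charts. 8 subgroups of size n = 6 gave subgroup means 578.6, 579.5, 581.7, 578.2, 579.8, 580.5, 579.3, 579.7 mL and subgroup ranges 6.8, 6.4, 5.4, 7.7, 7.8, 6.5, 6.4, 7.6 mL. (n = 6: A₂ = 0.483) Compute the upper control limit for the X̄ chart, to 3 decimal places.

582.959

X̄̄ = (578.6 + 579.5 + 581.7 + 578.2 + 579.8 + 580.5 + 579.3 + 579.7) / 8 = 4637.3000 / 8 = 579.6625
R̄ = (6.8 + 6.4 + 5.4 + 7.7 + 7.8 + 6.5 + 6.4 + 7.6) / 8 = 54.6000 / 8 = 6.8250
UCL = X̄̄ + A₂·R̄ = 579.6625 + 0.483 × 6.8250 = 582.9590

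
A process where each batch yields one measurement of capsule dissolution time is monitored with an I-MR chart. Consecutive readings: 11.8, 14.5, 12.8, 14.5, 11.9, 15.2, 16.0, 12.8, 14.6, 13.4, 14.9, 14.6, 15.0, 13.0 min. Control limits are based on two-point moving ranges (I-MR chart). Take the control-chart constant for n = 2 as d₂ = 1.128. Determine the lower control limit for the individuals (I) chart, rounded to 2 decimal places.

X̄ = (11.8 + 14.5 + 12.8 + 14.5 + 11.9 + 15.2 + 16.0 + 12.8 + 14.6 + 13.4 + 14.9 + 14.6 + 15.0 + 13.0) / 14 = 13.9286
Moving ranges: 2.7, 1.7, 1.7, 2.6, 3.3, 0.8, 3.2, 1.8, 1.2, 1.5, 0.3, 0.4, 2.0; M̄R̄ = 23.2000 / 13 = 1.7846
LCL = X̄ − 3·M̄R̄/d₂ = 13.9286 − 3 × 1.7846 / 1.128 = 9.1823

9.18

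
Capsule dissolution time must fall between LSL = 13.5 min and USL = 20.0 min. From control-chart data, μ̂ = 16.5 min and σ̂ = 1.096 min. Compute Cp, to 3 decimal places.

0.988

Cp = (USL − LSL) / (6σ̂) = (20.0 − 13.5) / (6 × 1.096) = 6.5000 / 6.5760 = 0.9884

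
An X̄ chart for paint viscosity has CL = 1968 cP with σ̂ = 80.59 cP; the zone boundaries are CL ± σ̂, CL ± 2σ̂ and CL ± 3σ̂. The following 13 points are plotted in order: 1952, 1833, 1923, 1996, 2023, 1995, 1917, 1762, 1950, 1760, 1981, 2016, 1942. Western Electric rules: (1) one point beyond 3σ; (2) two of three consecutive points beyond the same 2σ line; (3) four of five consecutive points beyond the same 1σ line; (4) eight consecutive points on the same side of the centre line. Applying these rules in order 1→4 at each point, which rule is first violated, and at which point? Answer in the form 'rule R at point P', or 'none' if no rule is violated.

rule 2 at point 10

Zone of each point (C = within 1σ̂, B = 1σ̂–2σ̂, A = 2σ̂–3σ̂, * = beyond 3σ̂; sign = side of CL): 1:-C, 2:-B, 3:-C, 4:+C, 5:+C, 6:+C, 7:-C, 8:-A, 9:-C, 10:-A, 11:+C, 12:+C, 13:-C
Rule 2 (two of three consecutive points beyond the same 2σ limit) is satisfied at point 10.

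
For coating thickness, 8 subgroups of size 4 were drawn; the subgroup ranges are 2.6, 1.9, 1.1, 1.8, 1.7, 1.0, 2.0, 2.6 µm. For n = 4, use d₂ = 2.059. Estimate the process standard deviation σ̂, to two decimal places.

R̄ = (2.6 + 1.9 + 1.1 + 1.8 + 1.7 + 1.0 + 2.0 + 2.6) / 8 = 1.8375
σ̂ = R̄ / d₂ = 1.8375 / 2.059 = 0.8924

0.89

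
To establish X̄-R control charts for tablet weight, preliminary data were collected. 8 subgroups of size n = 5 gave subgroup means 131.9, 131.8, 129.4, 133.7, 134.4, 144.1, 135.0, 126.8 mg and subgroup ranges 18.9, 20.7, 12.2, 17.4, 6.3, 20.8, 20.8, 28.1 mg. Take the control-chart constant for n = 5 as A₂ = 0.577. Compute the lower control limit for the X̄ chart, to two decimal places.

X̄̄ = (131.9 + 131.8 + 129.4 + 133.7 + 134.4 + 144.1 + 135.0 + 126.8) / 8 = 1067.1000 / 8 = 133.3875
R̄ = (18.9 + 20.7 + 12.2 + 17.4 + 6.3 + 20.8 + 20.8 + 28.1) / 8 = 145.2000 / 8 = 18.1500
LCL = X̄̄ − A₂·R̄ = 133.3875 − 0.577 × 18.1500 = 122.9149

122.91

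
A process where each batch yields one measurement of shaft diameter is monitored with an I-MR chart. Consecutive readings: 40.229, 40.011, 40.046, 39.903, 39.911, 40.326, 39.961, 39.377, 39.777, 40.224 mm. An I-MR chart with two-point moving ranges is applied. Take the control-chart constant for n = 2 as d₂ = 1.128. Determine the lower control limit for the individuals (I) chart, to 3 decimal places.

X̄ = (40.229 + 40.011 + 40.046 + 39.903 + 39.911 + 40.326 + 39.961 + 39.377 + 39.777 + 40.224) / 10 = 39.9765
Moving ranges: 0.218, 0.035, 0.143, 0.008, 0.415, 0.365, 0.584, 0.400, 0.447; M̄R̄ = 2.6150 / 9 = 0.2906
LCL = X̄ − 3·M̄R̄/d₂ = 39.9765 − 3 × 0.2906 / 1.128 = 39.2037

39.204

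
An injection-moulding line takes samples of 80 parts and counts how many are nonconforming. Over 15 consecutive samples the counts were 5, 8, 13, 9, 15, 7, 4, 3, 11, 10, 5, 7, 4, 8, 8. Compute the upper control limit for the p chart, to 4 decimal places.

p̄ = Σdᵢ / (k·n) = 117 / (15 × 80) = 0.09750
UCL = p̄ + 3·√(p̄(1−p̄)/n) = 0.09750 + 3 × √(0.09750×0.90250/80) = 0.09750 + 3 × 0.03317 = 0.19700

0.1970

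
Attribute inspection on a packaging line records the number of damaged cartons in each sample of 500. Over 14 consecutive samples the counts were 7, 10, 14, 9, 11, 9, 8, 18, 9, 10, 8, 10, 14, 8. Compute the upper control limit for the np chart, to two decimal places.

19.91

p̄ = Σdᵢ / (k·n) = 145 / (14 × 500) = 0.02071
UCL = np̄ + 3·√(np̄(1−p̄)) = 10.3571 + 3 × √(10.3571×0.97929) = 10.3571 + 3 × 3.1847 = 19.9114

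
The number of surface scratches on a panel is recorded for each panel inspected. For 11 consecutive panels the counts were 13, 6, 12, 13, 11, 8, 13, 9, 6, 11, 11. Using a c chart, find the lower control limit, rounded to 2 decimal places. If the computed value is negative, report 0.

c̄ = (13 + 6 + 12 + 13 + 11 + 8 + 13 + 9 + 6 + 11 + 11) / 11 = 113 / 11 = 10.2727
LCL = c̄ − 3√c̄ = 10.2727 − 3 × 3.2051 = 0.6574

0.66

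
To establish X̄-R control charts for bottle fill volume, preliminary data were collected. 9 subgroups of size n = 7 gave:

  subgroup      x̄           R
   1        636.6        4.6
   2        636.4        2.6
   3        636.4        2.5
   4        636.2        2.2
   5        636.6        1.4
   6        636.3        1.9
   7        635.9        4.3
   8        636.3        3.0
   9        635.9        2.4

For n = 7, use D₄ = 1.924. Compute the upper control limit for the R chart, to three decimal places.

5.323

R̄ = (4.6 + 2.6 + 2.5 + 2.2 + 1.4 + 1.9 + 4.3 + 3.0 + 2.4) / 9 = 24.9000 / 9 = 2.7667
UCL_R = D₄·R̄ = 1.924 × 2.7667 = 5.3231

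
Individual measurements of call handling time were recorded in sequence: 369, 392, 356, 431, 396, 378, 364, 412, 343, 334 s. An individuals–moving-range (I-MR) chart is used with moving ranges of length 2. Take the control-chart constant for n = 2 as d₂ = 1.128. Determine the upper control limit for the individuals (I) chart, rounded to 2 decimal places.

474.13

X̄ = (369 + 392 + 356 + 431 + 396 + 378 + 364 + 412 + 343 + 334) / 10 = 377.5000
Moving ranges: 23, 36, 75, 35, 18, 14, 48, 69, 9; M̄R̄ = 327.0000 / 9 = 36.3333
UCL = X̄ + 3·M̄R̄/d₂ = 377.5000 + 3 × 36.3333 / 1.128 = 474.1312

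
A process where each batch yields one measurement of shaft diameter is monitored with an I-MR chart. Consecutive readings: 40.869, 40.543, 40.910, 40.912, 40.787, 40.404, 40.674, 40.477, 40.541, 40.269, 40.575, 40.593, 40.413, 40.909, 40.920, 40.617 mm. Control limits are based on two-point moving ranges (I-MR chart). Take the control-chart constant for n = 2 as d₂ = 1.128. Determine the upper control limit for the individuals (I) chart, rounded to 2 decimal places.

41.24

X̄ = (40.869 + 40.543 + 40.910 + 40.912 + 40.787 + 40.404 + 40.674 + 40.477 + 40.541 + 40.269 + 40.575 + 40.593 + 40.413 + 40.909 + 40.920 + 40.617) / 16 = 40.6508
Moving ranges: 0.326, 0.367, 0.002, 0.125, 0.383, 0.270, 0.197, 0.064, 0.272, 0.306, 0.018, 0.180, 0.496, 0.011, 0.303; M̄R̄ = 3.3200 / 15 = 0.2213
UCL = X̄ + 3·M̄R̄/d₂ = 40.6508 + 3 × 0.2213 / 1.128 = 41.2395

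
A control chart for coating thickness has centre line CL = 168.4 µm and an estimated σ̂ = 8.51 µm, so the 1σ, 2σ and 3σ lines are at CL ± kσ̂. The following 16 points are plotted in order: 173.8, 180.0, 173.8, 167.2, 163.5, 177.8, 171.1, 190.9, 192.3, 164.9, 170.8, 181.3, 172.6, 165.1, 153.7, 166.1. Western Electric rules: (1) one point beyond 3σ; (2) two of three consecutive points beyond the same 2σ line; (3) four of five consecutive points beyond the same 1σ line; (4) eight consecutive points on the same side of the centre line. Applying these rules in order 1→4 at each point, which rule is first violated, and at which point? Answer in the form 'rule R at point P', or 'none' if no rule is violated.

rule 2 at point 9

Zone of each point (C = within 1σ̂, B = 1σ̂–2σ̂, A = 2σ̂–3σ̂, * = beyond 3σ̂; sign = side of CL): 1:+C, 2:+B, 3:+C, 4:-C, 5:-C, 6:+B, 7:+C, 8:+A, 9:+A, 10:-C, 11:+C, 12:+B, 13:+C, 14:-C, 15:-B, 16:-C
Rule 2 (two of three consecutive points beyond the same 2σ limit) is satisfied at point 9.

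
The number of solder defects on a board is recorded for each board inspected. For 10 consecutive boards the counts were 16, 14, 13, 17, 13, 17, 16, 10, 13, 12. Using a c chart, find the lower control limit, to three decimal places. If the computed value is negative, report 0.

2.835

c̄ = (16 + 14 + 13 + 17 + 13 + 17 + 16 + 10 + 13 + 12) / 10 = 141 / 10 = 14.1000
LCL = c̄ − 3√c̄ = 14.1000 − 3 × 3.7550 = 2.8350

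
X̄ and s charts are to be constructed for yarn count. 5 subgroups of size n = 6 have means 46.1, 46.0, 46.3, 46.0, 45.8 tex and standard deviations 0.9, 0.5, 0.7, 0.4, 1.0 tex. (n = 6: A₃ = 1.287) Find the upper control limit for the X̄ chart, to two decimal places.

46.94

X̄̄ = (46.1 + 46.0 + 46.3 + 46.0 + 45.8) / 5 = 46.0400
s̄ = (0.9 + 0.5 + 0.7 + 0.4 + 1.0) / 5 = 0.7000
UCL = X̄̄ + A₃·s̄ = 46.0400 + 1.287 × 0.7000 = 46.9409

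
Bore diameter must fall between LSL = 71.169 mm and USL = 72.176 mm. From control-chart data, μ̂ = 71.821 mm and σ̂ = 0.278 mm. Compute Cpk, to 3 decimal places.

0.426

Cpu = (USL − μ̂) / (3σ̂) = (72.176 − 71.821) / (3 × 0.278) = 0.4257; Cpl = (μ̂ − LSL) / (3σ̂) = (71.821 − 71.169) / (3 × 0.278) = 0.7818; Cpk = min(Cpu, Cpl) = 0.4257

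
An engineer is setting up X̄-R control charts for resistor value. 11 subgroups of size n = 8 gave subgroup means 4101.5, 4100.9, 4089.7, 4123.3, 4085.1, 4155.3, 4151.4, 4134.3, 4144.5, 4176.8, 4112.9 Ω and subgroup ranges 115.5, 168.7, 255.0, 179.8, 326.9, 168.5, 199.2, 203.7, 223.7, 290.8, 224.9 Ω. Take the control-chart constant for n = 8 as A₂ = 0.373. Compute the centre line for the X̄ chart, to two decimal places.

4125.06

X̄̄ = (4101.5 + 4100.9 + 4089.7 + 4123.3 + 4085.1 + 4155.3 + 4151.4 + 4134.3 + 4144.5 + 4176.8 + 4112.9) / 11 = 45375.7000 / 11 = 4125.0636
CL = X̄̄ = 4125.0636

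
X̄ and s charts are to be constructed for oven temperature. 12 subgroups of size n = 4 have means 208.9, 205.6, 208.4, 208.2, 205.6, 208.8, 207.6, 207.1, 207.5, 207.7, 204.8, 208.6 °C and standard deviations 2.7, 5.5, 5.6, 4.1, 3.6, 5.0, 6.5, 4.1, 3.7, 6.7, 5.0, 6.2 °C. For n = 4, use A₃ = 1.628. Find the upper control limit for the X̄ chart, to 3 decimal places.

X̄̄ = (208.9 + 205.6 + 208.4 + 208.2 + 205.6 + 208.8 + 207.6 + 207.1 + 207.5 + 207.7 + 204.8 + 208.6) / 12 = 207.4000
s̄ = (2.7 + 5.5 + 5.6 + 4.1 + 3.6 + 5.0 + 6.5 + 4.1 + 3.7 + 6.7 + 5.0 + 6.2) / 12 = 4.8917
UCL = X̄̄ + A₃·s̄ = 207.4000 + 1.628 × 4.8917 = 215.3636

215.364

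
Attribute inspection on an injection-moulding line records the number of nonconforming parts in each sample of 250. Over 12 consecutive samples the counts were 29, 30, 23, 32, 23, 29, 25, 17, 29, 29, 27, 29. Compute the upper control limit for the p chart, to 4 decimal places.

0.1661

p̄ = Σdᵢ / (k·n) = 322 / (12 × 250) = 0.10733
UCL = p̄ + 3·√(p̄(1−p̄)/n) = 0.10733 + 3 × √(0.10733×0.89267/250) = 0.10733 + 3 × 0.01958 = 0.16606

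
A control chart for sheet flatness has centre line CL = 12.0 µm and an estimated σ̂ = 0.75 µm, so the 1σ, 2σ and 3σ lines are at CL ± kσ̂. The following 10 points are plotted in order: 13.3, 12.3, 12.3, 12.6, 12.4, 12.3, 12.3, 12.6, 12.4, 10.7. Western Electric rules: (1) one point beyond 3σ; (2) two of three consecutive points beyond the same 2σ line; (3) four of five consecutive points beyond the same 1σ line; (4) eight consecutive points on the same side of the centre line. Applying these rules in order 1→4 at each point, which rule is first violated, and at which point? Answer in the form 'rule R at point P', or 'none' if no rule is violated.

Zone of each point (C = within 1σ̂, B = 1σ̂–2σ̂, A = 2σ̂–3σ̂, * = beyond 3σ̂; sign = side of CL): 1:+B, 2:+C, 3:+C, 4:+C, 5:+C, 6:+C, 7:+C, 8:+C, 9:+C, 10:-B
Rule 4 (eight consecutive points on the same side of the centre line) is satisfied at point 8.

rule 4 at point 8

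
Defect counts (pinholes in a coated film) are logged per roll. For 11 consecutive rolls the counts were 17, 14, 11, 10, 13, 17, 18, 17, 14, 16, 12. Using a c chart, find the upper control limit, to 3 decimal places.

c̄ = (17 + 14 + 11 + 10 + 13 + 17 + 18 + 17 + 14 + 16 + 12) / 11 = 159 / 11 = 14.4545
UCL = c̄ + 3√c̄ = 14.4545 + 3 × √14.4545 = 14.4545 + 3 × 3.8019 = 25.8603

25.860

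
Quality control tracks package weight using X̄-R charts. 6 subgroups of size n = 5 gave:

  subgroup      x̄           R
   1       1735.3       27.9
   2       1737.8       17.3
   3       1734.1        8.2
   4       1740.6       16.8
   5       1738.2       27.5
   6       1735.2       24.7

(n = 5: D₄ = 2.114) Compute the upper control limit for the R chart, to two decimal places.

R̄ = (27.9 + 17.3 + 8.2 + 16.8 + 27.5 + 24.7) / 6 = 122.4000 / 6 = 20.4000
UCL_R = D₄·R̄ = 2.114 × 20.4000 = 43.1256

43.13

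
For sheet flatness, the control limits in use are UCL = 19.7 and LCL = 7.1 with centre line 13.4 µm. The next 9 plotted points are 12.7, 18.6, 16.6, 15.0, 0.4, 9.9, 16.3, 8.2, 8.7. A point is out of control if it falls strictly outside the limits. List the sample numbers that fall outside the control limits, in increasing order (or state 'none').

Compare each point to [7.1, 19.7]: sample 5 = 0.4 < LCL.

5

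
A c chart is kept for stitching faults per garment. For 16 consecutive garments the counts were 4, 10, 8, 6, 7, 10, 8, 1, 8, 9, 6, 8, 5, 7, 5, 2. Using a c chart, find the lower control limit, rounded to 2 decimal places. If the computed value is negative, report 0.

c̄ = (4 + 10 + 8 + 6 + 7 + 10 + 8 + 1 + 8 + 9 + 6 + 8 + 5 + 7 + 5 + 2) / 16 = 104 / 16 = 6.5000
LCL = c̄ − 3√c̄ = 6.5000 − 3 × 2.5495 = -1.1485 → 0 (cannot be negative)

0.00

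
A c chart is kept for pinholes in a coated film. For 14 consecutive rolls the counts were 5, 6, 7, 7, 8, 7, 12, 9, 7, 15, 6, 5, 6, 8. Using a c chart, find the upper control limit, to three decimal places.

16.047

c̄ = (5 + 6 + 7 + 7 + 8 + 7 + 12 + 9 + 7 + 15 + 6 + 5 + 6 + 8) / 14 = 108 / 14 = 7.7143
UCL = c̄ + 3√c̄ = 7.7143 + 3 × √7.7143 = 7.7143 + 3 × 2.7775 = 16.0467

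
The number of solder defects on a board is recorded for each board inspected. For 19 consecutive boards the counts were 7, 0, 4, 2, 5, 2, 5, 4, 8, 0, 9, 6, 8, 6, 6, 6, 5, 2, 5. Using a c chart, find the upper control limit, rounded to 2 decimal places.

c̄ = (7 + 0 + 4 + 2 + 5 + 2 + 5 + 4 + 8 + 0 + 9 + 6 + 8 + 6 + 6 + 6 + 5 + 2 + 5) / 19 = 90 / 19 = 4.7368
UCL = c̄ + 3√c̄ = 4.7368 + 3 × √4.7368 = 4.7368 + 3 × 2.1764 = 11.2661

11.27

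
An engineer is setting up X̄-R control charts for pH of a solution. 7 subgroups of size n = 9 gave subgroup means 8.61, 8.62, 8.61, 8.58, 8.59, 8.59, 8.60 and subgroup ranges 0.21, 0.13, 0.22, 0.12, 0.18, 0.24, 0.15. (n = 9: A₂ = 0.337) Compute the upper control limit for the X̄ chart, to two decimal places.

X̄̄ = (8.61 + 8.62 + 8.61 + 8.58 + 8.59 + 8.59 + 8.60) / 7 = 60.2000 / 7 = 8.6000
R̄ = (0.21 + 0.13 + 0.22 + 0.12 + 0.18 + 0.24 + 0.15) / 7 = 1.2500 / 7 = 0.1786
UCL = X̄̄ + A₂·R̄ = 8.6000 + 0.337 × 0.1786 = 8.6602

8.66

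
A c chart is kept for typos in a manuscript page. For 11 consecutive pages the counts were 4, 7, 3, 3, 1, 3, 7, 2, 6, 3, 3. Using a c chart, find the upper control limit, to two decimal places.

c̄ = (4 + 7 + 3 + 3 + 1 + 3 + 7 + 2 + 6 + 3 + 3) / 11 = 42 / 11 = 3.8182
UCL = c̄ + 3√c̄ = 3.8182 + 3 × √3.8182 = 3.8182 + 3 × 1.9540 = 9.6802

9.68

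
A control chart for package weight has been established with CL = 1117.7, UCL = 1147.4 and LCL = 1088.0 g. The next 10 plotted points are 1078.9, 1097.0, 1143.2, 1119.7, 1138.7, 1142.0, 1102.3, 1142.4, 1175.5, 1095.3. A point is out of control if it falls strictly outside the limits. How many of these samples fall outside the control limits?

Compare each point to [1088.0, 1147.4]: sample 1 = 1078.9 < LCL; sample 9 = 1175.5 > UCL.

2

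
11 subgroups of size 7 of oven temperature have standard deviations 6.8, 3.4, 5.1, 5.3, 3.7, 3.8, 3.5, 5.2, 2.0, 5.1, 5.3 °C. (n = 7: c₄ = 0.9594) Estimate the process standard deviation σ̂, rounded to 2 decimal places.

4.66

s̄ = (6.8 + 3.4 + 5.1 + 5.3 + 3.7 + 3.8 + 3.5 + 5.2 + 2.0 + 5.1 + 5.3) / 11 = 4.4727
σ̂ = s̄ / c₄ = 4.4727 / 0.9594 = 4.6620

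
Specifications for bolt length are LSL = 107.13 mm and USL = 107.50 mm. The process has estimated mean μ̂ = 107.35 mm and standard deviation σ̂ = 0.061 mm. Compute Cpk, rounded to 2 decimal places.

Cpu = (USL − μ̂) / (3σ̂) = (107.50 − 107.35) / (3 × 0.061) = 0.8197; Cpl = (μ̂ − LSL) / (3σ̂) = (107.35 − 107.13) / (3 × 0.061) = 1.2022; Cpk = min(Cpu, Cpl) = 0.8197

0.82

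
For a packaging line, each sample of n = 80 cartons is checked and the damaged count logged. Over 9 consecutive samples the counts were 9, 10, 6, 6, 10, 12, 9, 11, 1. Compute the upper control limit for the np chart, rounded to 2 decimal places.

p̄ = Σdᵢ / (k·n) = 74 / (9 × 80) = 0.10278
UCL = np̄ + 3·√(np̄(1−p̄)) = 8.2222 + 3 × √(8.2222×0.89722) = 8.2222 + 3 × 2.7161 = 16.3705

16.37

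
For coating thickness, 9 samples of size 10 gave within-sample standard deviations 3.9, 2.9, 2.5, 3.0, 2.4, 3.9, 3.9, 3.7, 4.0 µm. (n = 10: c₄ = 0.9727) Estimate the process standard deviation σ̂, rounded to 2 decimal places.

s̄ = (3.9 + 2.9 + 2.5 + 3.0 + 2.4 + 3.9 + 3.9 + 3.7 + 4.0) / 9 = 3.3556
σ̂ = s̄ / c₄ = 3.3556 / 0.9727 = 3.4497

3.45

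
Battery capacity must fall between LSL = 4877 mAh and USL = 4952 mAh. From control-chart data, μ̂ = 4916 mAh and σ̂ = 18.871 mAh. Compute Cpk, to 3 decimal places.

0.636

Cpu = (USL − μ̂) / (3σ̂) = (4952 − 4916) / (3 × 18.871) = 0.6359; Cpl = (μ̂ − LSL) / (3σ̂) = (4916 − 4877) / (3 × 18.871) = 0.6889; Cpk = min(Cpu, Cpl) = 0.6359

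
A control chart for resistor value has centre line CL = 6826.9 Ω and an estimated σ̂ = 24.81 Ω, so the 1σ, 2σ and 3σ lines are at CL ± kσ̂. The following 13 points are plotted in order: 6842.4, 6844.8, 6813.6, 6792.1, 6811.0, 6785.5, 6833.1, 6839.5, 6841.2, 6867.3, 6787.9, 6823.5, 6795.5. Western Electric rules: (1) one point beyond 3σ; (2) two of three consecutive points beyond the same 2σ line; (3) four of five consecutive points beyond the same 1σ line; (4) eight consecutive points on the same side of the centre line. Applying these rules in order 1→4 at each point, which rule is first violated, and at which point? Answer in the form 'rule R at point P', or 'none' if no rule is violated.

Zone of each point (C = within 1σ̂, B = 1σ̂–2σ̂, A = 2σ̂–3σ̂, * = beyond 3σ̂; sign = side of CL): 1:+C, 2:+C, 3:-C, 4:-B, 5:-C, 6:-B, 7:+C, 8:+C, 9:+C, 10:+B, 11:-B, 12:-C, 13:-B
No rule fires across all 13 points.

none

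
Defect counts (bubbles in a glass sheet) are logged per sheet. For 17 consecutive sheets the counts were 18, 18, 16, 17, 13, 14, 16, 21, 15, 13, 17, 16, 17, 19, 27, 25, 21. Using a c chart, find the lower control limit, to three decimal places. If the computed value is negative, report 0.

5.158

c̄ = (18 + 18 + 16 + 17 + 13 + 14 + 16 + 21 + 15 + 13 + 17 + 16 + 17 + 19 + 27 + 25 + 21) / 17 = 303 / 17 = 17.8235
LCL = c̄ − 3√c̄ = 17.8235 − 3 × 4.2218 = 5.1582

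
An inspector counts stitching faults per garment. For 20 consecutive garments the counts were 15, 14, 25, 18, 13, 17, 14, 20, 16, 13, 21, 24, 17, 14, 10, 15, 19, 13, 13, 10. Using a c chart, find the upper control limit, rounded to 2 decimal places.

28.07

c̄ = (15 + 14 + 25 + 18 + 13 + 17 + 14 + 20 + 16 + 13 + 21 + 24 + 17 + 14 + 10 + 15 + 19 + 13 + 13 + 10) / 20 = 321 / 20 = 16.0500
UCL = c̄ + 3√c̄ = 16.0500 + 3 × √16.0500 = 16.0500 + 3 × 4.0062 = 28.0687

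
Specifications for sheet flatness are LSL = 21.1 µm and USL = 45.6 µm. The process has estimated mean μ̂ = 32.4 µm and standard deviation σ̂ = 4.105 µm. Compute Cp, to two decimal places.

0.99

Cp = (USL − LSL) / (6σ̂) = (45.6 − 21.1) / (6 × 4.105) = 24.5000 / 24.6300 = 0.9947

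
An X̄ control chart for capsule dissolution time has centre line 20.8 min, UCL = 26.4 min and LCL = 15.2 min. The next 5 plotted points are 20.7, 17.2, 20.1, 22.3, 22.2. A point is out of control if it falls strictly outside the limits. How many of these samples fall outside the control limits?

0

All 5 points lie within [15.2, 26.4].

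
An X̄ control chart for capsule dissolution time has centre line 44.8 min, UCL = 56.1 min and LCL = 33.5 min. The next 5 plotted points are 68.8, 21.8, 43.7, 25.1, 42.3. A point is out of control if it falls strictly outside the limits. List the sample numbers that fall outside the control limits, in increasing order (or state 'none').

Compare each point to [33.5, 56.1]: sample 1 = 68.8 > UCL; sample 2 = 21.8 < LCL; sample 4 = 25.1 < LCL.

1, 2, 4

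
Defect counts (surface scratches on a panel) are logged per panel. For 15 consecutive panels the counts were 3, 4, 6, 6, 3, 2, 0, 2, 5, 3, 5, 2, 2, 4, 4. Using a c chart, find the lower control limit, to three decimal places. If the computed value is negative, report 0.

0.000

c̄ = (3 + 4 + 6 + 6 + 3 + 2 + 0 + 2 + 5 + 3 + 5 + 2 + 2 + 4 + 4) / 15 = 51 / 15 = 3.4000
LCL = c̄ − 3√c̄ = 3.4000 − 3 × 1.8439 = -2.1317 → 0 (cannot be negative)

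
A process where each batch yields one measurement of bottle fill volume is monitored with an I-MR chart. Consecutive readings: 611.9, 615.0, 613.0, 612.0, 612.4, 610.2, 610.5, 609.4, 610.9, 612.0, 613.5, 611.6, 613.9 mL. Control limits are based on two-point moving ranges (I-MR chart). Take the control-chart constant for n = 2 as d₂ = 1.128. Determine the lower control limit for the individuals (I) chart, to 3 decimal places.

607.945

X̄ = (611.9 + 615.0 + 613.0 + 612.0 + 612.4 + 610.2 + 610.5 + 609.4 + 610.9 + 612.0 + 613.5 + 611.6 + 613.9) / 13 = 612.0231
Moving ranges: 3.1, 2.0, 1.0, 0.4, 2.2, 0.3, 1.1, 1.5, 1.1, 1.5, 1.9, 2.3; M̄R̄ = 18.4000 / 12 = 1.5333
LCL = X̄ − 3·M̄R̄/d₂ = 612.0231 − 3 × 1.5333 / 1.128 = 607.9451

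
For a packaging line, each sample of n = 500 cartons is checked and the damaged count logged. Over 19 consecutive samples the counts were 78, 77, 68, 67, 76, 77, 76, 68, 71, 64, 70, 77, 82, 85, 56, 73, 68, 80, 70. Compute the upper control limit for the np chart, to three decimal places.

96.448

p̄ = Σdᵢ / (k·n) = 1383 / (19 × 500) = 0.14558
UCL = np̄ + 3·√(np̄(1−p̄)) = 72.7895 + 3 × √(72.7895×0.85442) = 72.7895 + 3 × 7.8862 = 96.4482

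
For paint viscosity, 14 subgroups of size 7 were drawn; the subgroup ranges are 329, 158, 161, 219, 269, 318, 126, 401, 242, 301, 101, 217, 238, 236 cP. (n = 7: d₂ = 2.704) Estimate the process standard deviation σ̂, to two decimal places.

R̄ = (329 + 158 + 161 + 219 + 269 + 318 + 126 + 401 + 242 + 301 + 101 + 217 + 238 + 236) / 14 = 236.8571
σ̂ = R̄ / d₂ = 236.8571 / 2.704 = 87.5951

87.60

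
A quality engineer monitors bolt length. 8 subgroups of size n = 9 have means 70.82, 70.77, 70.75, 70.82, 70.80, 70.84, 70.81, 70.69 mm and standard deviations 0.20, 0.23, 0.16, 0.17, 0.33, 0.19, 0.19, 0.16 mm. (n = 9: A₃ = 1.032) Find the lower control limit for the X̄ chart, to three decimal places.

70.577

X̄̄ = (70.82 + 70.77 + 70.75 + 70.82 + 70.80 + 70.84 + 70.81 + 70.69) / 8 = 70.7875
s̄ = (0.20 + 0.23 + 0.16 + 0.17 + 0.33 + 0.19 + 0.19 + 0.16) / 8 = 0.2038
LCL = X̄̄ − A₃·s̄ = 70.7875 − 1.032 × 0.2038 = 70.5772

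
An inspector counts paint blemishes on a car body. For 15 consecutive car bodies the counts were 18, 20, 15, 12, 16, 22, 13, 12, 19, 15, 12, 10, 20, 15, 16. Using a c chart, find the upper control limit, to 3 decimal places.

c̄ = (18 + 20 + 15 + 12 + 16 + 22 + 13 + 12 + 19 + 15 + 12 + 10 + 20 + 15 + 16) / 15 = 235 / 15 = 15.6667
UCL = c̄ + 3√c̄ = 15.6667 + 3 × √15.6667 = 15.6667 + 3 × 3.9581 = 27.5410

27.541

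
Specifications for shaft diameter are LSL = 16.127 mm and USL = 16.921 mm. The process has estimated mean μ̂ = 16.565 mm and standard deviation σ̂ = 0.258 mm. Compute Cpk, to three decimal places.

Cpu = (USL − μ̂) / (3σ̂) = (16.921 − 16.565) / (3 × 0.258) = 0.4599; Cpl = (μ̂ − LSL) / (3σ̂) = (16.565 − 16.127) / (3 × 0.258) = 0.5659; Cpk = min(Cpu, Cpl) = 0.4599

0.460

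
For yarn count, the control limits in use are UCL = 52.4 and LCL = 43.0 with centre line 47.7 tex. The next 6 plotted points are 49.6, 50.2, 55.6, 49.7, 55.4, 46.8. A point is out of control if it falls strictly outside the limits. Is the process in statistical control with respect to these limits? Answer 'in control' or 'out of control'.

out of control

Compare each point to [43.0, 52.4]: sample 3 = 55.6 > UCL; sample 5 = 55.4 > UCL.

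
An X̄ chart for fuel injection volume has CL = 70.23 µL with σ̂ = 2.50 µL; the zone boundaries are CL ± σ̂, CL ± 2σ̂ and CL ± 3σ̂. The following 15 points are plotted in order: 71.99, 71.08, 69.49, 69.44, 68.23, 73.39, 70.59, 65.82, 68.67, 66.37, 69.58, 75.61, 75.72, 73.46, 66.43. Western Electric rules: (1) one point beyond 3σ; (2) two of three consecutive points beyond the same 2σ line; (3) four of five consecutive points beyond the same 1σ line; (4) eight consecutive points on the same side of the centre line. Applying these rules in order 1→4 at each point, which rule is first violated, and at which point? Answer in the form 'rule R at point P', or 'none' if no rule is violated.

rule 2 at point 13

Zone of each point (C = within 1σ̂, B = 1σ̂–2σ̂, A = 2σ̂–3σ̂, * = beyond 3σ̂; sign = side of CL): 1:+C, 2:+C, 3:-C, 4:-C, 5:-C, 6:+B, 7:+C, 8:-B, 9:-C, 10:-B, 11:-C, 12:+A, 13:+A, 14:+B, 15:-B
Rule 2 (two of three consecutive points beyond the same 2σ limit) is satisfied at point 13.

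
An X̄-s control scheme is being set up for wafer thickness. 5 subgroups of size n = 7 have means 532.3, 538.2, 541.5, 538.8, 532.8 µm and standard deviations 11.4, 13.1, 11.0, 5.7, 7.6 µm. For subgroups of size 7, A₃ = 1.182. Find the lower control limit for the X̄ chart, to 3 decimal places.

X̄̄ = (532.3 + 538.2 + 541.5 + 538.8 + 532.8) / 5 = 536.7200
s̄ = (11.4 + 13.1 + 11.0 + 5.7 + 7.6) / 5 = 9.7600
LCL = X̄̄ − A₃·s̄ = 536.7200 − 1.182 × 9.7600 = 525.1837

525.184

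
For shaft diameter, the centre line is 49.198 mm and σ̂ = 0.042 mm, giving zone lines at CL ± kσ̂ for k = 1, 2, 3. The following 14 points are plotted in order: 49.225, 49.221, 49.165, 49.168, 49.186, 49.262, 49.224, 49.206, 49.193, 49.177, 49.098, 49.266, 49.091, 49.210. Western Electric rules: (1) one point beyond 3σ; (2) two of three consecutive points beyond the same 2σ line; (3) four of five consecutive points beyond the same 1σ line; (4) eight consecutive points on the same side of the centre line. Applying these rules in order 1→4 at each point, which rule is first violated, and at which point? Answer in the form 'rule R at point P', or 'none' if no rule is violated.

rule 2 at point 13

Zone of each point (C = within 1σ̂, B = 1σ̂–2σ̂, A = 2σ̂–3σ̂, * = beyond 3σ̂; sign = side of CL): 1:+C, 2:+C, 3:-C, 4:-C, 5:-C, 6:+B, 7:+C, 8:+C, 9:-C, 10:-C, 11:-A, 12:+B, 13:-A, 14:+C
Rule 2 (two of three consecutive points beyond the same 2σ limit) is satisfied at point 13.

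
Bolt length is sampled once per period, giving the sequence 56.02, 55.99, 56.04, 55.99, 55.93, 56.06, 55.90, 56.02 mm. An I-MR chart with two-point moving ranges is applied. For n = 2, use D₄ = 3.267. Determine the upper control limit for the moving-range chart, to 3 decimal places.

Moving ranges: 0.03, 0.05, 0.05, 0.06, 0.13, 0.16, 0.12; M̄R̄ = 0.6000 / 7 = 0.0857
UCL_MR = D₄·M̄R̄ = 3.267 × 0.0857 = 0.2800

0.280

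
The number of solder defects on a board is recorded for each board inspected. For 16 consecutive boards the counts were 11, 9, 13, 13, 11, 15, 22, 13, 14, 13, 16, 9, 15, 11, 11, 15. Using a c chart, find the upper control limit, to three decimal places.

c̄ = (11 + 9 + 13 + 13 + 11 + 15 + 22 + 13 + 14 + 13 + 16 + 9 + 15 + 11 + 11 + 15) / 16 = 211 / 16 = 13.1875
UCL = c̄ + 3√c̄ = 13.1875 + 3 × √13.1875 = 13.1875 + 3 × 3.6315 = 24.0819

24.082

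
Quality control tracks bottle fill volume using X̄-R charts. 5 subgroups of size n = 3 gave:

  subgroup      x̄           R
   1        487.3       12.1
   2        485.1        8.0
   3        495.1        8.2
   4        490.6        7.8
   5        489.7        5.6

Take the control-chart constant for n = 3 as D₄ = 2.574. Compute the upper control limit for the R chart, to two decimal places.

21.47

R̄ = (12.1 + 8.0 + 8.2 + 7.8 + 5.6) / 5 = 41.7000 / 5 = 8.3400
UCL_R = D₄·R̄ = 2.574 × 8.3400 = 21.4672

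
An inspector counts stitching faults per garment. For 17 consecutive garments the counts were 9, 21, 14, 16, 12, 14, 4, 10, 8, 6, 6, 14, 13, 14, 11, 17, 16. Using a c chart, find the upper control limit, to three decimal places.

c̄ = (9 + 21 + 14 + 16 + 12 + 14 + 4 + 10 + 8 + 6 + 6 + 14 + 13 + 14 + 11 + 17 + 16) / 17 = 205 / 17 = 12.0588
UCL = c̄ + 3√c̄ = 12.0588 + 3 × √12.0588 = 12.0588 + 3 × 3.4726 = 22.4766

22.477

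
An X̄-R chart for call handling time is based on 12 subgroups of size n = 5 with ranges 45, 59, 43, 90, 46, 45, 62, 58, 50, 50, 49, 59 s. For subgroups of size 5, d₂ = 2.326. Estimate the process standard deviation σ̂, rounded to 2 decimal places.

23.50

R̄ = (45 + 59 + 43 + 90 + 46 + 45 + 62 + 58 + 50 + 50 + 49 + 59) / 12 = 54.6667
σ̂ = R̄ / d₂ = 54.6667 / 2.326 = 23.5024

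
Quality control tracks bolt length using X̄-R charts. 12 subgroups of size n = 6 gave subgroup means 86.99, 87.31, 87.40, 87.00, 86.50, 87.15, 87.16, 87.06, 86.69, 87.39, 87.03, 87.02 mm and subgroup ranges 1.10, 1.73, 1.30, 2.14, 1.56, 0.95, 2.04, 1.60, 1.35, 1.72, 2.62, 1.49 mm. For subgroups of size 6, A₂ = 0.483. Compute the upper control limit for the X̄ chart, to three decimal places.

X̄̄ = (86.99 + 87.31 + 87.40 + 87.00 + 86.50 + 87.15 + 87.16 + 87.06 + 86.69 + 87.39 + 87.03 + 87.02) / 12 = 1044.7000 / 12 = 87.0583
R̄ = (1.10 + 1.73 + 1.30 + 2.14 + 1.56 + 0.95 + 2.04 + 1.60 + 1.35 + 1.72 + 2.62 + 1.49) / 12 = 19.6000 / 12 = 1.6333
UCL = X̄̄ + A₂·R̄ = 87.0583 + 0.483 × 1.6333 = 87.8472

87.847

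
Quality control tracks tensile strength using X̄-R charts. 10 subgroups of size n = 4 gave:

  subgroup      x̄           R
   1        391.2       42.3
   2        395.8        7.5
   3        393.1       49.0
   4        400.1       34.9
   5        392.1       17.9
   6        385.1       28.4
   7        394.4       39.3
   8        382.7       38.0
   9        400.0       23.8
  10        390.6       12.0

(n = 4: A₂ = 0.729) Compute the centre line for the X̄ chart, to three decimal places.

X̄̄ = (391.2 + 395.8 + 393.1 + 400.1 + 392.1 + 385.1 + 394.4 + 382.7 + 400.0 + 390.6) / 10 = 3925.1000 / 10 = 392.5100
CL = X̄̄ = 392.5100

392.510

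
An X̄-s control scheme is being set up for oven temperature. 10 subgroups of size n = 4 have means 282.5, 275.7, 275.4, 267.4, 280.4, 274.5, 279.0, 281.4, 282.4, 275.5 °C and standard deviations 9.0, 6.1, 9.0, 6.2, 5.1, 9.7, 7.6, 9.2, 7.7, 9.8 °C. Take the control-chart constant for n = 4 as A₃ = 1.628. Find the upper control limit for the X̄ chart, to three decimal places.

X̄̄ = (282.5 + 275.7 + 275.4 + 267.4 + 280.4 + 274.5 + 279.0 + 281.4 + 282.4 + 275.5) / 10 = 277.4200
s̄ = (9.0 + 6.1 + 9.0 + 6.2 + 5.1 + 9.7 + 7.6 + 9.2 + 7.7 + 9.8) / 10 = 7.9400
UCL = X̄̄ + A₃·s̄ = 277.4200 + 1.628 × 7.9400 = 290.3463

290.346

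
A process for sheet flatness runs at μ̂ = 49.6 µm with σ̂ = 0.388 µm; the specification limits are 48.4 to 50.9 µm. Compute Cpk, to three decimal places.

1.031

Cpu = (USL − μ̂) / (3σ̂) = (50.9 − 49.6) / (3 × 0.388) = 1.1168; Cpl = (μ̂ − LSL) / (3σ̂) = (49.6 − 48.4) / (3 × 0.388) = 1.0309; Cpk = min(Cpu, Cpl) = 1.0309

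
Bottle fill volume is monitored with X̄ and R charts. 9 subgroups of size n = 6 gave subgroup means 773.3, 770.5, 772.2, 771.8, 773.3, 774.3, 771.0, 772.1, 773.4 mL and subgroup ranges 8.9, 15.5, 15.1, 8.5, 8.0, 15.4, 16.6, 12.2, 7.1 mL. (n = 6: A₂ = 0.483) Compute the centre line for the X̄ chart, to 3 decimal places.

X̄̄ = (773.3 + 770.5 + 772.2 + 771.8 + 773.3 + 774.3 + 771.0 + 772.1 + 773.4) / 9 = 6951.9000 / 9 = 772.4333
CL = X̄̄ = 772.4333

772.433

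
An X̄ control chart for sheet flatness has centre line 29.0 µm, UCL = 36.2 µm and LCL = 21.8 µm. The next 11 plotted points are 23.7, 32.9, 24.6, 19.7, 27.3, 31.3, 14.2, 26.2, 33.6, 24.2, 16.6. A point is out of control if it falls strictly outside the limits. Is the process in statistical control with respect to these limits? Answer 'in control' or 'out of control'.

Compare each point to [21.8, 36.2]: sample 4 = 19.7 < LCL; sample 7 = 14.2 < LCL; sample 11 = 16.6 < LCL.

out of control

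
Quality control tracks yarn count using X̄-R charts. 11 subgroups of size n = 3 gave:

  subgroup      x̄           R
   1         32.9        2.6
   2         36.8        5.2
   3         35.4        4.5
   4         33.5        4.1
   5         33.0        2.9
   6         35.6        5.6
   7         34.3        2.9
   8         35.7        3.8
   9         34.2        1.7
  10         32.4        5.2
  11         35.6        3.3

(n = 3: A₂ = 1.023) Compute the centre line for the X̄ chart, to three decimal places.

34.491

X̄̄ = (32.9 + 36.8 + 35.4 + 33.5 + 33.0 + 35.6 + 34.3 + 35.7 + 34.2 + 32.4 + 35.6) / 11 = 379.4000 / 11 = 34.4909
CL = X̄̄ = 34.4909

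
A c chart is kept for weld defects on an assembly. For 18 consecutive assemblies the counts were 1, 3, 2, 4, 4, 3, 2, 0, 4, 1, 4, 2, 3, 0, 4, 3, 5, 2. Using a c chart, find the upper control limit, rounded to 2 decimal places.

7.46

c̄ = (1 + 3 + 2 + 4 + 4 + 3 + 2 + 0 + 4 + 1 + 4 + 2 + 3 + 0 + 4 + 3 + 5 + 2) / 18 = 47 / 18 = 2.6111
UCL = c̄ + 3√c̄ = 2.6111 + 3 × √2.6111 = 2.6111 + 3 × 1.6159 = 7.4588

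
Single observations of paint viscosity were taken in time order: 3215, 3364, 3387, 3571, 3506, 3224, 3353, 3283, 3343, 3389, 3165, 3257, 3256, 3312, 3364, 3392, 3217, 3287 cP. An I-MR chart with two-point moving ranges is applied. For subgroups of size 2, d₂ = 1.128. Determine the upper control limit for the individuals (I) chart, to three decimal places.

X̄ = (3215 + 3364 + 3387 + 3571 + 3506 + 3224 + 3353 + 3283 + 3343 + 3389 + 3165 + 3257 + 3256 + 3312 + 3364 + 3392 + 3217 + 3287) / 18 = 3326.9444
Moving ranges: 149, 23, 184, 65, 282, 129, 70, 60, 46, 224, 92, 1, 56, 52, 28, 175, 70; M̄R̄ = 1706.0000 / 17 = 100.3529
UCL = X̄ + 3·M̄R̄/d₂ = 3326.9444 + 3 × 100.3529 / 1.128 = 3593.8406

3593.841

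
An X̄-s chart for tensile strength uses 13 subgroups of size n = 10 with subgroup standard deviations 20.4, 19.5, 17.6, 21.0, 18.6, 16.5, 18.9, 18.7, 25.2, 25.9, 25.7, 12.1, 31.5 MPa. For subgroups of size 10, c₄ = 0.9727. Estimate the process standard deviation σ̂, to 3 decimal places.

s̄ = (20.4 + 19.5 + 17.6 + 21.0 + 18.6 + 16.5 + 18.9 + 18.7 + 25.2 + 25.9 + 25.7 + 12.1 + 31.5) / 13 = 20.8923
σ̂ = s̄ / c₄ = 20.8923 / 0.9727 = 21.4787

21.479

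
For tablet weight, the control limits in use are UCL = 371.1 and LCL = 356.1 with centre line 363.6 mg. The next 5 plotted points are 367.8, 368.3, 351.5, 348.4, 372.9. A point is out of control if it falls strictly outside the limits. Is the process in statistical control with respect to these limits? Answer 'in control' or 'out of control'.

Compare each point to [356.1, 371.1]: sample 3 = 351.5 < LCL; sample 4 = 348.4 < LCL; sample 5 = 372.9 > UCL.

out of control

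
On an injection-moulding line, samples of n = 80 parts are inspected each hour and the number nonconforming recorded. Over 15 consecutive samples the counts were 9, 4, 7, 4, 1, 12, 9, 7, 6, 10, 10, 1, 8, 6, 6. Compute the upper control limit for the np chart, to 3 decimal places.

14.083

p̄ = Σdᵢ / (k·n) = 100 / (15 × 80) = 0.08333
UCL = np̄ + 3·√(np̄(1−p̄)) = 6.6667 + 3 × √(6.6667×0.91667) = 6.6667 + 3 × 2.4721 = 14.0829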